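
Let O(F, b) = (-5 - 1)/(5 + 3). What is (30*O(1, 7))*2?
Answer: -45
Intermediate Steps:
O(F, b) = -¾ (O(F, b) = -6/8 = -6*⅛ = -¾)
(30*O(1, 7))*2 = (30*(-¾))*2 = -45/2*2 = -45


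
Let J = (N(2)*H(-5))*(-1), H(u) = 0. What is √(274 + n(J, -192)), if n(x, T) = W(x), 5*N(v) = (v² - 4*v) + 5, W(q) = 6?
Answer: 2*√70 ≈ 16.733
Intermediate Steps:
N(v) = 1 - 4*v/5 + v²/5 (N(v) = ((v² - 4*v) + 5)/5 = (5 + v² - 4*v)/5 = 1 - 4*v/5 + v²/5)
J = 0 (J = ((1 - ⅘*2 + (⅕)*2²)*0)*(-1) = ((1 - 8/5 + (⅕)*4)*0)*(-1) = ((1 - 8/5 + ⅘)*0)*(-1) = ((⅕)*0)*(-1) = 0*(-1) = 0)
n(x, T) = 6
√(274 + n(J, -192)) = √(274 + 6) = √280 = 2*√70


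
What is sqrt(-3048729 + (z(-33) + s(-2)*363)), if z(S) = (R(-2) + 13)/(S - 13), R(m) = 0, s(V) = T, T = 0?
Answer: I*sqrt(6451111162)/46 ≈ 1746.1*I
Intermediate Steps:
s(V) = 0
z(S) = 13/(-13 + S) (z(S) = (0 + 13)/(S - 13) = 13/(-13 + S))
sqrt(-3048729 + (z(-33) + s(-2)*363)) = sqrt(-3048729 + (13/(-13 - 33) + 0*363)) = sqrt(-3048729 + (13/(-46) + 0)) = sqrt(-3048729 + (13*(-1/46) + 0)) = sqrt(-3048729 + (-13/46 + 0)) = sqrt(-3048729 - 13/46) = sqrt(-140241547/46) = I*sqrt(6451111162)/46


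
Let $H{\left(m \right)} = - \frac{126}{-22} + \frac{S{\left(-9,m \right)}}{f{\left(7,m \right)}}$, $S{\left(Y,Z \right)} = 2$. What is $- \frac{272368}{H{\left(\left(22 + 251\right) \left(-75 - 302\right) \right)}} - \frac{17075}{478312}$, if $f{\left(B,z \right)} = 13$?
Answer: $- \frac{642400296647}{13871048} \approx -46312.0$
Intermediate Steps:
$H{\left(m \right)} = \frac{841}{143}$ ($H{\left(m \right)} = - \frac{126}{-22} + \frac{2}{13} = \left(-126\right) \left(- \frac{1}{22}\right) + 2 \cdot \frac{1}{13} = \frac{63}{11} + \frac{2}{13} = \frac{841}{143}$)
$- \frac{272368}{H{\left(\left(22 + 251\right) \left(-75 - 302\right) \right)}} - \frac{17075}{478312} = - \frac{272368}{\frac{841}{143}} - \frac{17075}{478312} = \left(-272368\right) \frac{143}{841} - \frac{17075}{478312} = - \frac{1343056}{29} - \frac{17075}{478312} = - \frac{642400296647}{13871048}$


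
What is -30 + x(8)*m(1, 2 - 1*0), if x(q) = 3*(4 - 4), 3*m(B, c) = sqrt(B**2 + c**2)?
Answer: -30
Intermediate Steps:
m(B, c) = sqrt(B**2 + c**2)/3
x(q) = 0 (x(q) = 3*0 = 0)
-30 + x(8)*m(1, 2 - 1*0) = -30 + 0*(sqrt(1**2 + (2 - 1*0)**2)/3) = -30 + 0*(sqrt(1 + (2 + 0)**2)/3) = -30 + 0*(sqrt(1 + 2**2)/3) = -30 + 0*(sqrt(1 + 4)/3) = -30 + 0*(sqrt(5)/3) = -30 + 0 = -30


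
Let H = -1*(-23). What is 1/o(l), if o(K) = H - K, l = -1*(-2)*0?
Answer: 1/23 ≈ 0.043478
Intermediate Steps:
H = 23
l = 0 (l = 2*0 = 0)
o(K) = 23 - K
1/o(l) = 1/(23 - 1*0) = 1/(23 + 0) = 1/23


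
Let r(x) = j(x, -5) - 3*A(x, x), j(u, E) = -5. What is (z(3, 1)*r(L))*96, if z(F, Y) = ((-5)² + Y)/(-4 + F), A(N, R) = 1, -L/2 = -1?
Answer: 19968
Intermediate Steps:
L = 2 (L = -2*(-1) = 2)
z(F, Y) = (25 + Y)/(-4 + F)
r(x) = -8 (r(x) = -5 - 3*1 = -5 - 3 = -8)
(z(3, 1)*r(L))*96 = (((25 + 1)/(-4 + 3))*(-8))*96 = ((26/(-1))*(-8))*96 = (-1*26*(-8))*96 = -26*(-8)*96 = 208*96 = 19968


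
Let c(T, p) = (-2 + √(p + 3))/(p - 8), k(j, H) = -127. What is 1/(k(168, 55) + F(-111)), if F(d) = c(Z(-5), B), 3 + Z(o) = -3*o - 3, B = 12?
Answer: -136/17339 - 4*√15/260085 ≈ -0.0079032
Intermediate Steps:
Z(o) = -6 - 3*o (Z(o) = -3 + (-3*o - 3) = -3 + (-3 - 3*o) = -6 - 3*o)
c(T, p) = (-2 + √(3 + p))/(-8 + p)
F(d) = -½ + √15/4 (F(d) = (-2 + √(3 + 12))/(-8 + 12) = (-2 + √15)/4 = -½ + √15/4)
1/(k(168, 55) + F(-111)) = 1/(-127 + (-½ + √15/4)) = 1/(-255/2 + √15/4)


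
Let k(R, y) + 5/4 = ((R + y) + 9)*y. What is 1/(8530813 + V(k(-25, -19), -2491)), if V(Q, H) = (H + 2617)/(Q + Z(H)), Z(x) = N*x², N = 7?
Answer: 173744923/1482185447812903 ≈ 1.1722e-7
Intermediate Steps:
k(R, y) = -5/4 + y*(9 + R + y) (k(R, y) = -5/4 + ((R + y) + 9)*y = -5/4 + (9 + R + y)*y = -5/4 + y*(9 + R + y))
Z(x) = 7*x²
V(Q, H) = (2617 + H)/(Q + 7*H²) (V(Q, H) = (H + 2617)/(Q + 7*H²) = (2617 + H)/(Q + 7*H²))
1/(8530813 + V(k(-25, -19), -2491)) = 1/(8530813 + (2617 - 2491)/((-5/4 + (-19)² + 9*(-19) - 25*(-19)) + 7*(-2491)²)) = 1/(8530813 + 126/((-5/4 + 361 - 171 + 475) + 7*6205081)) = 1/(8530813 + 126/(2655/4 + 43435567)) = 1/(8530813 + 126/(173744923/4)) = 1/(8530813 + (4/173744923)*126) = 1/(8530813 + 504/173744923) = 1/(1482185447812903/173744923) = 173744923/1482185447812903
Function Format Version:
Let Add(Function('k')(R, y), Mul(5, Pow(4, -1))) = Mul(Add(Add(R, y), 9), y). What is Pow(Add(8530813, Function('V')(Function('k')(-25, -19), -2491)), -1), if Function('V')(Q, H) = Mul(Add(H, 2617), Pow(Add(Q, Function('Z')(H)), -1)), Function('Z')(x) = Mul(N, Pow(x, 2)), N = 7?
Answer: Rational(173744923, 1482185447812903) ≈ 1.1722e-7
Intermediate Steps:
Function('k')(R, y) = Add(Rational(-5, 4), Mul(y, Add(9, R, y))) (Function('k')(R, y) = Add(Rational(-5, 4), Mul(Add(Add(R, y), 9), y)) = Add(Rational(-5, 4), Mul(Add(9, R, y), y)) = Add(Rational(-5, 4), Mul(y, Add(9, R, y))))
Function('Z')(x) = Mul(7, Pow(x, 2))
Function('V')(Q, H) = Mul(Pow(Add(Q, Mul(7, Pow(H, 2))), -1), Add(2617, H)) (Function('V')(Q, H) = Mul(Add(H, 2617), Pow(Add(Q, Mul(7, Pow(H, 2))), -1)) = Mul(Add(2617, H), Pow(Add(Q, Mul(7, Pow(H, 2))), -1)) = Mul(Pow(Add(Q, Mul(7, Pow(H, 2))), -1), Add(2617, H)))
Pow(Add(8530813, Function('V')(Function('k')(-25, -19), -2491)), -1) = Pow(Add(8530813, Mul(Pow(Add(Add(Rational(-5, 4), Pow(-19, 2), Mul(9, -19), Mul(-25, -19)), Mul(7, Pow(-2491, 2))), -1), Add(2617, -2491))), -1) = Pow(Add(8530813, Mul(Pow(Add(Add(Rational(-5, 4), 361, -171, 475), Mul(7, 6205081)), -1), 126)), -1) = Pow(Add(8530813, Mul(Pow(Add(Rational(2655, 4), 43435567), -1), 126)), -1) = Pow(Add(8530813, Mul(Pow(Rational(173744923, 4), -1), 126)), -1) = Pow(Add(8530813, Mul(Rational(4, 173744923), 126)), -1) = Pow(Add(8530813, Rational(504, 173744923)), -1) = Pow(Rational(1482185447812903, 173744923), -1) = Rational(173744923, 1482185447812903)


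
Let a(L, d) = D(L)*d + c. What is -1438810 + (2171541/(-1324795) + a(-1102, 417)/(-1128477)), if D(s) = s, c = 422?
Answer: -2151023781076605167/1495000687215 ≈ -1.4388e+6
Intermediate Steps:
a(L, d) = 422 + L*d (a(L, d) = L*d + 422 = 422 + L*d)
-1438810 + (2171541/(-1324795) + a(-1102, 417)/(-1128477)) = -1438810 + (2171541/(-1324795) + (422 - 1102*417)/(-1128477)) = -1438810 + (2171541*(-1/1324795) + (422 - 459534)*(-1/1128477)) = -1438810 + (-2171541/1324795 - 459112*(-1/1128477)) = -1438810 + (-2171541/1324795 + 459112/1128477) = -1438810 - 1842304791017/1495000687215 = -2151023781076605167/1495000687215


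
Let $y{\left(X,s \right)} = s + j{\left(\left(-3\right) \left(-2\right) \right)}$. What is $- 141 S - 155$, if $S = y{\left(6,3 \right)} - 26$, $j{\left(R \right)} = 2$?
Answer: $2806$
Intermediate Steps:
$y{\left(X,s \right)} = 2 + s$ ($y{\left(X,s \right)} = s + 2 = 2 + s$)
$S = -21$ ($S = \left(2 + 3\right) - 26 = 5 - 26 = -21$)
$- 141 S - 155 = \left(-141\right) \left(-21\right) - 155 = 2961 - 155 = 2806$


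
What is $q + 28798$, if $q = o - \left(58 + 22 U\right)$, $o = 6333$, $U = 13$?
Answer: $34787$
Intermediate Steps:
$q = 5989$ ($q = 6333 - 344 = 5989$)
$q + 28798 = 5989 + 28798 = 34787$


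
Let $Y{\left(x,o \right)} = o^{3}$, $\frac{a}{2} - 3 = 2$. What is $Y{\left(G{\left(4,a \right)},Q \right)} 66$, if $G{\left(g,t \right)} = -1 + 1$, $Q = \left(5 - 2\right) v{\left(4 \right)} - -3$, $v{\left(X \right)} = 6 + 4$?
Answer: $2371842$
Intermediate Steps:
$v{\left(X \right)} = 10$
$Q = 33$ ($Q = \left(5 - 2\right) 10 - -3 = 3 \cdot 10 + 3 = 30 + 3 = 33$)
$a = 10$ ($a = 6 + 2 \cdot 2 = 6 + 4 = 10$)
$G{\left(g,t \right)} = 0$
$Y{\left(G{\left(4,a \right)},Q \right)} 66 = 33^{3} \cdot 66 = 35937 \cdot 66 = 2371842$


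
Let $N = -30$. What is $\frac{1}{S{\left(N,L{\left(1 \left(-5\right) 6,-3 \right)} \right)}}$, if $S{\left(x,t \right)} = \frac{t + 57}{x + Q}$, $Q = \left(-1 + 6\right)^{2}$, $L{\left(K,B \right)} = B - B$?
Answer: $- \frac{5}{57} \approx -0.087719$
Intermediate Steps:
$L{\left(K,B \right)} = 0$
$Q = 25$ ($Q = 5^{2} = 25$)
$S{\left(x,t \right)} = \frac{57 + t}{25 + x}$ ($S{\left(x,t \right)} = \frac{t + 57}{x + 25} = \frac{57 + t}{25 + x}$)
$\frac{1}{S{\left(N,L{\left(1 \left(-5\right) 6,-3 \right)} \right)}} = \frac{1}{\frac{1}{25 - 30} \left(57 + 0\right)} = \frac{1}{\frac{1}{-5} \cdot 57} = \frac{1}{\left(- \frac{1}{5}\right) 57} = \frac{1}{- \frac{57}{5}} = - \frac{5}{57}$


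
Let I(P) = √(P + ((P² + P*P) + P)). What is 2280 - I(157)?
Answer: 2280 - 2*√12403 ≈ 2057.3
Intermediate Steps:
I(P) = √(2*P + 2*P²) (I(P) = √(P + ((P² + P²) + P)) = √(P + (2*P² + P)) = √(P + (P + 2*P²)) = √(2*P + 2*P²))
2280 - I(157) = 2280 - √2*√(157*(1 + 157)) = 2280 - √2*√(157*158) = 2280 - √2*√24806 = 2280 - 2*√12403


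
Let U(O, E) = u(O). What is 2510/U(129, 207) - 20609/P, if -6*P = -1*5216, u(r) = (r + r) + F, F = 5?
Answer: -9714421/685904 ≈ -14.163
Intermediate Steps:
u(r) = 5 + 2*r (u(r) = (r + r) + 5 = 2*r + 5 = 5 + 2*r)
U(O, E) = 5 + 2*O
P = 2608/3 (P = -(-1)*5216/6 = -⅙*(-5216) = 2608/3 ≈ 869.33)
2510/U(129, 207) - 20609/P = 2510/(5 + 2*129) - 20609/2608/3 = 2510/(5 + 258) - 20609*3/2608 = 2510/263 - 61827/2608 = -9714421/685904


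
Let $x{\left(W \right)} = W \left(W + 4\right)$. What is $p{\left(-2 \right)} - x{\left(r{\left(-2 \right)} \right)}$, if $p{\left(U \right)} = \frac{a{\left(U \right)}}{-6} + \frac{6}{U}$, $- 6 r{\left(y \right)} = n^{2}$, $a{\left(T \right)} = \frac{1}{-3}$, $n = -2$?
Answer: $- \frac{13}{18} \approx -0.72222$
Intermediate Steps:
$a{\left(T \right)} = - \frac{1}{3}$
$r{\left(y \right)} = - \frac{2}{3}$ ($r{\left(y \right)} = - \frac{\left(-2\right)^{2}}{6} = \left(- \frac{1}{6}\right) 4 = - \frac{2}{3}$)
$p{\left(U \right)} = \frac{1}{18} + \frac{6}{U}$ ($p{\left(U \right)} = - \frac{1}{3 \left(-6\right)} + \frac{6}{U} = \left(- \frac{1}{3}\right) \left(- \frac{1}{6}\right) + \frac{6}{U} = \frac{1}{18} + \frac{6}{U}$)
$x{\left(W \right)} = W \left(4 + W\right)$
$p{\left(-2 \right)} - x{\left(r{\left(-2 \right)} \right)} = \frac{108 - 2}{18 \left(-2\right)} - - \frac{2 \left(4 - \frac{2}{3}\right)}{3} = \frac{1}{18} \left(- \frac{1}{2}\right) 106 - \left(- \frac{2}{3}\right) \frac{10}{3} = - \frac{53}{18} - - \frac{20}{9} = - \frac{53}{18} + \frac{20}{9} = - \frac{13}{18}$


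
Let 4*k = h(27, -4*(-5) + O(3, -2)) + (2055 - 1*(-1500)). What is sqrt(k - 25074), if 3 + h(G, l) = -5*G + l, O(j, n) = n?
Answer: I*sqrt(96861)/2 ≈ 155.61*I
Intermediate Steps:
h(G, l) = -3 + l - 5*G (h(G, l) = -3 + (-5*G + l) = -3 + (l - 5*G) = -3 + l - 5*G)
k = 3435/4 (k = ((-3 + (-4*(-5) - 2) - 5*27) + (2055 - 1*(-1500)))/4 = ((-3 + (20 - 2) - 135) + (2055 + 1500))/4 = ((-3 + 18 - 135) + 3555)/4 = (-120 + 3555)/4 = (1/4)*3435 = 3435/4 ≈ 858.75)
sqrt(k - 25074) = sqrt(3435/4 - 25074) = sqrt(-96861/4) = I*sqrt(96861)/2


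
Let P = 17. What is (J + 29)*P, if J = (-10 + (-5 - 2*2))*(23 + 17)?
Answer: -12427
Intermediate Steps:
J = -760 (J = (-10 + (-5 - 4))*40 = (-10 - 9)*40 = -19*40 = -760)
(J + 29)*P = (-760 + 29)*17 = -731*17 = -12427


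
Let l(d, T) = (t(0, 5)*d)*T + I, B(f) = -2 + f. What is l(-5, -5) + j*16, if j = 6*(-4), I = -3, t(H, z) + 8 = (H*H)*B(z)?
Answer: -587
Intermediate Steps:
t(H, z) = -8 + H²*(-2 + z) (t(H, z) = -8 + (H*H)*(-2 + z) = -8 + H²*(-2 + z))
l(d, T) = -3 - 8*T*d (l(d, T) = ((-8 + 0²*(-2 + 5))*d)*T - 3 = ((-8 + 0*3)*d)*T - 3 = ((-8 + 0)*d)*T - 3 = (-8*d)*T - 3 = -8*T*d - 3 = -3 - 8*T*d)
j = -24
l(-5, -5) + j*16 = (-3 - 8*(-5)*(-5)) - 24*16 = (-3 - 200) - 384 = -203 - 384 = -587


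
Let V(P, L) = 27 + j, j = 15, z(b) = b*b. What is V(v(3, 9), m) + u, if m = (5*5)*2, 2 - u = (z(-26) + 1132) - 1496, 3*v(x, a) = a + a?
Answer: -268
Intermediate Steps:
z(b) = b²
v(x, a) = 2*a/3 (v(x, a) = (a + a)/3 = (2*a)/3 = 2*a/3)
u = -310 (u = 2 - (((-26)² + 1132) - 1496) = 2 - ((676 + 1132) - 1496) = 2 - (1808 - 1496) = 2 - 1*312 = 2 - 312 = -310)
m = 50 (m = 25*2 = 50)
V(P, L) = 42 (V(P, L) = 27 + 15 = 42)
V(v(3, 9), m) + u = 42 - 310 = -268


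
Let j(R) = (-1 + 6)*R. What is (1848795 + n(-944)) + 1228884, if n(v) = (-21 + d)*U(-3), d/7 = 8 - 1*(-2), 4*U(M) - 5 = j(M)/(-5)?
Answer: 3077777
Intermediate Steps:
j(R) = 5*R
U(M) = 5/4 - M/4 (U(M) = 5/4 + ((5*M)/(-5))/4 = 5/4 + ((5*M)*(-1/5))/4 = 5/4 + (-M)/4 = 5/4 - M/4)
d = 70 (d = 7*(8 - 1*(-2)) = 7*(8 + 2) = 7*10 = 70)
n(v) = 98 (n(v) = (-21 + 70)*(5/4 - 1/4*(-3)) = 49*(5/4 + 3/4) = 49*2 = 98)
(1848795 + n(-944)) + 1228884 = (1848795 + 98) + 1228884 = 1848893 + 1228884 = 3077777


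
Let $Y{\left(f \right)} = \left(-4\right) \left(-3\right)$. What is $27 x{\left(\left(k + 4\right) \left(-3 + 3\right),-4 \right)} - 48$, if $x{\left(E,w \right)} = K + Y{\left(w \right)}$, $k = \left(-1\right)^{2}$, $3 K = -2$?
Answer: $258$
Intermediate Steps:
$K = - \frac{2}{3}$ ($K = \frac{1}{3} \left(-2\right) = - \frac{2}{3} \approx -0.66667$)
$Y{\left(f \right)} = 12$
$k = 1$
$x{\left(E,w \right)} = \frac{34}{3}$ ($x{\left(E,w \right)} = - \frac{2}{3} + 12 = \frac{34}{3}$)
$27 x{\left(\left(k + 4\right) \left(-3 + 3\right),-4 \right)} - 48 = 27 \cdot \frac{34}{3} - 48 = 306 - 48 = 258$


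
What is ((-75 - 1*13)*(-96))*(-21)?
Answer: -177408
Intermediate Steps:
((-75 - 1*13)*(-96))*(-21) = ((-75 - 13)*(-96))*(-21) = -88*(-96)*(-21) = 8448*(-21) = -177408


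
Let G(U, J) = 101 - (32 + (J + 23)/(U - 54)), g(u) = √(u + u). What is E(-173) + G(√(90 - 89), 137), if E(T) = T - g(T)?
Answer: -5352/53 - I*√346 ≈ -100.98 - 18.601*I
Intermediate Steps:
g(u) = √2*√u (g(u) = √(2*u) = √2*√u)
E(T) = T - √2*√T
G(U, J) = 69 - (23 + J)/(-54 + U) (G(U, J) = 101 - (32 + (23 + J)/(-54 + U)) = 101 + (-32 - (23 + J)/(-54 + U)) = 69 - (23 + J)/(-54 + U))
E(-173) + G(√(90 - 89), 137) = (-173 - √2*√(-173)) + (-3749 - 1*137 + 69*√(90 - 89))/(-54 + √(90 - 89)) = (-173 - √2*I*√173) + (-3749 - 137 + 69*√1)/(-54 + √1) = (-173 - I*√346) + (-3749 - 137 + 69*1)/(-54 + 1) = (-173 - I*√346) + (-3749 - 137 + 69)/(-53) = (-173 - I*√346) - 1/53*(-3817) = (-173 - I*√346) + 3817/53 = -5352/53 - I*√346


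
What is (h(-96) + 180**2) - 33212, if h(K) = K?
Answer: -908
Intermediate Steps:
(h(-96) + 180**2) - 33212 = (-96 + 180**2) - 33212 = (-96 + 32400) - 33212 = 32304 - 33212 = -908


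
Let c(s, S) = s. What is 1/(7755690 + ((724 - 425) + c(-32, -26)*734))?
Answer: 1/7732501 ≈ 1.2932e-7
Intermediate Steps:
1/(7755690 + ((724 - 425) + c(-32, -26)*734)) = 1/(7755690 + ((724 - 425) - 32*734)) = 1/(7755690 + (299 - 23488)) = 1/(7755690 - 23189) = 1/7732501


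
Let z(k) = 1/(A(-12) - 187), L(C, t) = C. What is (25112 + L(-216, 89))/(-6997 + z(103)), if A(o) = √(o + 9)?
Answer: -6092033050816/1712162107627 + 24896*I*√3/1712162107627 ≈ -3.5581 + 2.5185e-8*I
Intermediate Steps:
A(o) = √(9 + o)
z(k) = 1/(-187 + I*√3) (z(k) = 1/(√(9 - 12) - 187) = 1/(√(-3) - 187) = 1/(I*√3 - 187) = 1/(-187 + I*√3))
(25112 + L(-216, 89))/(-6997 + z(103)) = (25112 - 216)/(-6997 + (-187/34972 - I*√3/34972)) = 24896/(-244699271/34972 - I*√3/34972)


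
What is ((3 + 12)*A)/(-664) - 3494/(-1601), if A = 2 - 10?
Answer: 314017/132883 ≈ 2.3631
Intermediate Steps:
A = -8
((3 + 12)*A)/(-664) - 3494/(-1601) = ((3 + 12)*(-8))/(-664) - 3494/(-1601) = (15*(-8))*(-1/664) - 3494*(-1/1601) = -120*(-1/664) + 3494/1601 = 15/83 + 3494/1601 = 314017/132883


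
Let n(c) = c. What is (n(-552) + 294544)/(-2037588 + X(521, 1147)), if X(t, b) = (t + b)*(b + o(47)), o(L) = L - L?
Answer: -36749/15549 ≈ -2.3634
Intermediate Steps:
o(L) = 0
X(t, b) = b*(b + t) (X(t, b) = (t + b)*(b + 0) = (b + t)*b = b*(b + t))
(n(-552) + 294544)/(-2037588 + X(521, 1147)) = (-552 + 294544)/(-2037588 + 1147*(1147 + 521)) = 293992/(-2037588 + 1147*1668) = 293992/(-2037588 + 1913196) = 293992/(-124392) = 293992*(-1/124392) = -36749/15549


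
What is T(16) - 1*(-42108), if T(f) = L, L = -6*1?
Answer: 42102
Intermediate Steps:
L = -6
T(f) = -6
T(16) - 1*(-42108) = -6 - 1*(-42108) = -6 + 42108 = 42102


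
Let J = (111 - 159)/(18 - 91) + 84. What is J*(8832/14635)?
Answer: 10916352/213671 ≈ 51.090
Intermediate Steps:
J = 6180/73 (J = -48/(-73) + 84 = -48*(-1/73) + 84 = 48/73 + 84 = 6180/73 ≈ 84.657)
J*(8832/14635) = 6180*(8832/14635)/73 = 6180*(8832*(1/14635))/73 = (6180/73)*(8832/14635) = 10916352/213671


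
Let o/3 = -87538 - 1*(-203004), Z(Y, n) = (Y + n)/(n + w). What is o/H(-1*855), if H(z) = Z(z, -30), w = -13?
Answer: 4965038/295 ≈ 16831.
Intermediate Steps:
Z(Y, n) = (Y + n)/(-13 + n) (Z(Y, n) = (Y + n)/(n - 13) = (Y + n)/(-13 + n))
H(z) = 30/43 - z/43 (H(z) = (z - 30)/(-13 - 30) = (-30 + z)/(-43) = -(-30 + z)/43 = 30/43 - z/43)
o = 346398 (o = 3*(-87538 - 1*(-203004)) = 3*(-87538 + 203004) = 3*115466 = 346398)
o/H(-1*855) = 346398/(30/43 - (-1)*855/43) = 346398/(30/43 - 1/43*(-855)) = 346398/(30/43 + 855/43) = 346398/(885/43) = 346398*(43/885) = 4965038/295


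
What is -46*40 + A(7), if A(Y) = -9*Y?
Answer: -1903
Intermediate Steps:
-46*40 + A(7) = -46*40 - 9*7 = -1840 - 63 = -1903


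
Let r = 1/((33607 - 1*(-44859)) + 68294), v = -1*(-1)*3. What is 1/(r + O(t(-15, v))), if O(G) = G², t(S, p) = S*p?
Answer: 146760/297189001 ≈ 0.00049383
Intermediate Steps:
v = 3 (v = 1*3 = 3)
r = 1/146760 (r = 1/((33607 + 44859) + 68294) = 1/(78466 + 68294) = 1/146760 ≈ 6.8138e-6)
1/(r + O(t(-15, v))) = 1/(1/146760 + (-15*3)²) = 1/(1/146760 + (-45)²) = 1/(1/146760 + 2025) = 1/(297189001/146760) = 146760/297189001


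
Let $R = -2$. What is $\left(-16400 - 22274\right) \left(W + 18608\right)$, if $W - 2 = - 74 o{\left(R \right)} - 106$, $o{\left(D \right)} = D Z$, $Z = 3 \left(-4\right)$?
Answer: $-646938672$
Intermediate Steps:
$Z = -12$
$o{\left(D \right)} = - 12 D$ ($o{\left(D \right)} = D \left(-12\right) = - 12 D$)
$W = -1880$ ($W = 2 - \left(106 + 74 \left(\left(-12\right) \left(-2\right)\right)\right) = 2 - 1882 = -1880$)
$\left(-16400 - 22274\right) \left(W + 18608\right) = \left(-16400 - 22274\right) \left(-1880 + 18608\right) = \left(-38674\right) 16728 = -646938672$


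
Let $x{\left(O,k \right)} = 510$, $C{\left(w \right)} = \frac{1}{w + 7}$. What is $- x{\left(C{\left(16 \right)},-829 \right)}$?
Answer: $-510$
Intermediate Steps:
$C{\left(w \right)} = \frac{1}{7 + w}$
$- x{\left(C{\left(16 \right)},-829 \right)} = \left(-1\right) 510 = -510$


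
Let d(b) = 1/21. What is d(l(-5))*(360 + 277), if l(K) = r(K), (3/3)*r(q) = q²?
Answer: 91/3 ≈ 30.333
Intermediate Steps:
r(q) = q²
l(K) = K²
d(b) = 1/21
d(l(-5))*(360 + 277) = (360 + 277)/21 = (1/21)*637 = 91/3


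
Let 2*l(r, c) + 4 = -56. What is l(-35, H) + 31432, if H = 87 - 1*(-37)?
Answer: 31402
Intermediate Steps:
H = 124 (H = 87 + 37 = 124)
l(r, c) = -30 (l(r, c) = -2 + (½)*(-56) = -2 - 28 = -30)
l(-35, H) + 31432 = -30 + 31432 = 31402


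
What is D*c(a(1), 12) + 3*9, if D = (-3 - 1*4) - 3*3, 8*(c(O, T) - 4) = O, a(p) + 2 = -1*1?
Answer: -31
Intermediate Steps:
a(p) = -3 (a(p) = -2 - 1*1 = -2 - 1 = -3)
c(O, T) = 4 + O/8
D = -16 (D = (-3 - 4) - 9 = -7 - 9 = -16)
D*c(a(1), 12) + 3*9 = -16*(4 + (1/8)*(-3)) + 3*9 = -16*(4 - 3/8) + 27 = -16*29/8 + 27 = -58 + 27 = -31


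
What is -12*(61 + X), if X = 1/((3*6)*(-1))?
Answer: -2194/3 ≈ -731.33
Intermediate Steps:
X = -1/18 (X = 1/(18*(-1)) = 1/(-18) = -1/18 ≈ -0.055556)
-12*(61 + X) = -12*(61 - 1/18) = -12*1097/18 = -2194/3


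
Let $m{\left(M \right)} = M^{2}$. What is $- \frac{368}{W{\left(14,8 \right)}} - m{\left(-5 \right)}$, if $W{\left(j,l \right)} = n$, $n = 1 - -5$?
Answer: $- \frac{259}{3} \approx -86.333$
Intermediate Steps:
$n = 6$ ($n = 1 + 5 = 6$)
$W{\left(j,l \right)} = 6$
$- \frac{368}{W{\left(14,8 \right)}} - m{\left(-5 \right)} = - \frac{368}{6} - \left(-5\right)^{2} = \left(-368\right) \frac{1}{6} - 25 = - \frac{184}{3} - 25 = - \frac{259}{3}$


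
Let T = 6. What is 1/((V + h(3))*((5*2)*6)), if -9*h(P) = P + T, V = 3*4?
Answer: 1/660 ≈ 0.0015152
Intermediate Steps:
V = 12
h(P) = -⅔ - P/9 (h(P) = -(P + 6)/9 = -(6 + P)/9 = -⅔ - P/9)
1/((V + h(3))*((5*2)*6)) = 1/((12 + (-⅔ - ⅑*3))*((5*2)*6)) = 1/((12 + (-⅔ - ⅓))*(10*6)) = 1/((12 - 1)*60) = 1/(11*60) = 1/660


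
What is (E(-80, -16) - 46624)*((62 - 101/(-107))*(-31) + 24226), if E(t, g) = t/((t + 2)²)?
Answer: -169018893796228/162747 ≈ -1.0385e+9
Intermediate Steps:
E(t, g) = t/(2 + t)² (E(t, g) = t/((2 + t)²) = t/(2 + t)²)
(E(-80, -16) - 46624)*((62 - 101/(-107))*(-31) + 24226) = (-80/(2 - 80)² - 46624)*((62 - 101/(-107))*(-31) + 24226) = (-80/(-78)² - 46624)*((62 - 101*(-1/107))*(-31) + 24226) = (-80*1/6084 - 46624)*((62 + 101/107)*(-31) + 24226) = (-20/1521 - 46624)*((6735/107)*(-31) + 24226) = -70915124*(-208785/107 + 24226)/1521 = -70915124/1521*2383397/107 = -169018893796228/162747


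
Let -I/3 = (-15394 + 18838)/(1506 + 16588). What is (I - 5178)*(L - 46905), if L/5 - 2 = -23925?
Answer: 7801550588640/9047 ≈ 8.6234e+8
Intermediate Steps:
L = -119615 (L = 10 + 5*(-23925) = 10 - 119625 = -119615)
I = -5166/9047 (I = -3*(-15394 + 18838)/(1506 + 16588) = -10332/18094 = -3*1722/9047 = -5166/9047 ≈ -0.57102)
(I - 5178)*(L - 46905) = (-5166/9047 - 5178)*(-119615 - 46905) = -46850532/9047*(-166520) = 7801550588640/9047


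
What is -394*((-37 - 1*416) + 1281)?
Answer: -326232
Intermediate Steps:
-394*((-37 - 1*416) + 1281) = -394*((-37 - 416) + 1281) = -394*(-453 + 1281) = -394*828 = -326232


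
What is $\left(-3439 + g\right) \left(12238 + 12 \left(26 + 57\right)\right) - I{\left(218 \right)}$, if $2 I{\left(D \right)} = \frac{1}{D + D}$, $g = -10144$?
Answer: $- \frac{156748471985}{872} \approx -1.7976 \cdot 10^{8}$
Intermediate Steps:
$I{\left(D \right)} = \frac{1}{4 D}$ ($I{\left(D \right)} = \frac{1}{2 \left(D + D\right)} = \frac{1}{2 \cdot 2 D} = \frac{\frac{1}{2} \frac{1}{D}}{2} = \frac{1}{4 D}$)
$\left(-3439 + g\right) \left(12238 + 12 \left(26 + 57\right)\right) - I{\left(218 \right)} = \left(-3439 - 10144\right) \left(12238 + 12 \left(26 + 57\right)\right) - \frac{1}{4 \cdot 218} = - 13583 \left(12238 + 12 \cdot 83\right) - \frac{1}{4} \cdot \frac{1}{218} = - 13583 \left(12238 + 996\right) - \frac{1}{872} = \left(-13583\right) 13234 - \frac{1}{872} = -179757422 - \frac{1}{872} = - \frac{156748471985}{872}$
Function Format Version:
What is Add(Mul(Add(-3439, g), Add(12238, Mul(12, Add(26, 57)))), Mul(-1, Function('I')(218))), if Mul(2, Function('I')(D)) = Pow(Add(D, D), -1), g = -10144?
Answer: Rational(-156748471985, 872) ≈ -1.7976e+8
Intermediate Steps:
Function('I')(D) = Mul(Rational(1, 4), Pow(D, -1)) (Function('I')(D) = Mul(Rational(1, 2), Pow(Add(D, D), -1)) = Mul(Rational(1, 2), Pow(Mul(2, D), -1)) = Mul(Rational(1, 2), Mul(Rational(1, 2), Pow(D, -1))) = Mul(Rational(1, 4), Pow(D, -1)))
Add(Mul(Add(-3439, g), Add(12238, Mul(12, Add(26, 57)))), Mul(-1, Function('I')(218))) = Add(Mul(Add(-3439, -10144), Add(12238, Mul(12, Add(26, 57)))), Mul(-1, Mul(Rational(1, 4), Pow(218, -1)))) = Add(Mul(-13583, Add(12238, Mul(12, 83))), Mul(-1, Mul(Rational(1, 4), Rational(1, 218)))) = Add(Mul(-13583, Add(12238, 996)), Mul(-1, Rational(1, 872))) = Add(Mul(-13583, 13234), Rational(-1, 872)) = Add(-179757422, Rational(-1, 872)) = Rational(-156748471985, 872)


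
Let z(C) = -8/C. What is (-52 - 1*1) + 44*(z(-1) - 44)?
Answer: -1637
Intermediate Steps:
(-52 - 1*1) + 44*(z(-1) - 44) = (-52 - 1*1) + 44*(-8/(-1) - 44) = (-52 - 1) + 44*(-8*(-1) - 44) = -53 + 44*(8 - 44) = -53 + 44*(-36) = -53 - 1584 = -1637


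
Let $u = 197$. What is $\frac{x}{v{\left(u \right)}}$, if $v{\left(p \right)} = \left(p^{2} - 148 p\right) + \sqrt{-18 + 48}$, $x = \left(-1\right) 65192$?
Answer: $- \frac{629298376}{93180379} + \frac{65192 \sqrt{30}}{93180379} \approx -6.7497$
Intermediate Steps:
$x = -65192$
$v{\left(p \right)} = \sqrt{30} + p^{2} - 148 p$ ($v{\left(p \right)} = \left(p^{2} - 148 p\right) + \sqrt{30} = \sqrt{30} + p^{2} - 148 p$)
$\frac{x}{v{\left(u \right)}} = - \frac{65192}{\sqrt{30} + 197^{2} - 29156} = - \frac{65192}{\sqrt{30} + 38809 - 29156} = - \frac{65192}{9653 + \sqrt{30}}$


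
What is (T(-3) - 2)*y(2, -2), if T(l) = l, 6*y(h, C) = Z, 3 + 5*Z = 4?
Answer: -⅙ ≈ -0.16667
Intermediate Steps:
Z = ⅕ (Z = -⅗ + (⅕)*4 = -⅗ + ⅘ = ⅕ ≈ 0.20000)
y(h, C) = 1/30 (y(h, C) = (⅙)*(⅕) = 1/30)
(T(-3) - 2)*y(2, -2) = (-3 - 2)*(1/30) = -5*1/30 = -⅙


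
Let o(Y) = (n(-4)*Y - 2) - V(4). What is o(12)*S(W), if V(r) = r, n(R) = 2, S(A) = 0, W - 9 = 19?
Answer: 0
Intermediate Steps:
W = 28 (W = 9 + 19 = 28)
o(Y) = -6 + 2*Y (o(Y) = (2*Y - 2) - 1*4 = (-2 + 2*Y) - 4 = -6 + 2*Y)
o(12)*S(W) = (-6 + 2*12)*0 = (-6 + 24)*0 = 18*0 = 0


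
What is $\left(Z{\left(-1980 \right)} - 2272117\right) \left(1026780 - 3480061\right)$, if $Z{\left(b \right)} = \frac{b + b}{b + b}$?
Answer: $5574139012596$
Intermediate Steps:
$Z{\left(b \right)} = 1$ ($Z{\left(b \right)} = \frac{2 b}{2 b} = 2 b \frac{1}{2 b} = 1$)
$\left(Z{\left(-1980 \right)} - 2272117\right) \left(1026780 - 3480061\right) = \left(1 - 2272117\right) \left(1026780 - 3480061\right) = \left(-2272116\right) \left(-2453281\right) = 5574139012596$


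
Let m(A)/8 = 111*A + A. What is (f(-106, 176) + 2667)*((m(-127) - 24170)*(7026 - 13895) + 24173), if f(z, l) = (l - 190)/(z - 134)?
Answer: 303303789522097/120 ≈ 2.5275e+12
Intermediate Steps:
m(A) = 896*A (m(A) = 8*(111*A + A) = 8*(112*A) = 896*A)
f(z, l) = (-190 + l)/(-134 + z)
(f(-106, 176) + 2667)*((m(-127) - 24170)*(7026 - 13895) + 24173) = ((-190 + 176)/(-134 - 106) + 2667)*((896*(-127) - 24170)*(7026 - 13895) + 24173) = (-14/(-240) + 2667)*((-113792 - 24170)*(-6869) + 24173) = (-1/240*(-14) + 2667)*(-137962*(-6869) + 24173) = (7/120 + 2667)*(947660978 + 24173) = (320047/120)*947685151 = 303303789522097/120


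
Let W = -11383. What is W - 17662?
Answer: -29045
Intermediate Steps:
W - 17662 = -11383 - 17662 = -29045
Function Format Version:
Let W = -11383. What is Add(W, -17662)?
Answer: -29045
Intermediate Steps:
Add(W, -17662) = Add(-11383, -17662) = -29045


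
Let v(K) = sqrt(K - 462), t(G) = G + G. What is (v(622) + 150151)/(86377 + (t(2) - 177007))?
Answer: -150151/90626 - 2*sqrt(10)/45313 ≈ -1.6570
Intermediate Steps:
t(G) = 2*G
v(K) = sqrt(-462 + K)
(v(622) + 150151)/(86377 + (t(2) - 177007)) = (sqrt(-462 + 622) + 150151)/(86377 + (2*2 - 177007)) = (sqrt(160) + 150151)/(86377 + (4 - 177007)) = (4*sqrt(10) + 150151)/(86377 - 177003) = (150151 + 4*sqrt(10))/(-90626) = (150151 + 4*sqrt(10))*(-1/90626) = -150151/90626 - 2*sqrt(10)/45313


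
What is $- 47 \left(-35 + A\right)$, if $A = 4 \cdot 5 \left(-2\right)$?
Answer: $3525$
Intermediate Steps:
$A = -40$ ($A = 20 \left(-2\right) = -40$)
$- 47 \left(-35 + A\right) = - 47 \left(-35 - 40\right) = \left(-47\right) \left(-75\right) = 3525$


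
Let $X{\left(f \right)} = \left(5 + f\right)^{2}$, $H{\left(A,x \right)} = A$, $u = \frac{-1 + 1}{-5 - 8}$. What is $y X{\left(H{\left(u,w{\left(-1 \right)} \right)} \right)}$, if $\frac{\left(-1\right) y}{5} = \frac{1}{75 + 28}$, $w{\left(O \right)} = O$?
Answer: $- \frac{125}{103} \approx -1.2136$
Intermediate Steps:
$u = 0$ ($u = \frac{0}{-13} = 0 \left(- \frac{1}{13}\right) = 0$)
$y = - \frac{5}{103}$ ($y = - \frac{5}{75 + 28} = - \frac{5}{103} \approx -0.048544$)
$y X{\left(H{\left(u,w{\left(-1 \right)} \right)} \right)} = - \frac{5 \left(5 + 0\right)^{2}}{103} = - \frac{5 \cdot 5^{2}}{103} = \left(- \frac{5}{103}\right) 25 = - \frac{125}{103}$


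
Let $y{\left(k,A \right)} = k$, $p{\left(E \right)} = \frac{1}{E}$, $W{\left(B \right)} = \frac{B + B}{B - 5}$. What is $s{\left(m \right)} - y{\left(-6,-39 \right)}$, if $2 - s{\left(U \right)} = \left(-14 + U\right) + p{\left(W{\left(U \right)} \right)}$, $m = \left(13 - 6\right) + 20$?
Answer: $- \frac{146}{27} \approx -5.4074$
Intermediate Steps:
$W{\left(B \right)} = \frac{2 B}{-5 + B}$
$m = 27$ ($m = 7 + 20 = 27$)
$s{\left(U \right)} = 16 - U - \frac{-5 + U}{2 U}$ ($s{\left(U \right)} = 2 - \left(\left(-14 + U\right) + \frac{1}{2 U \frac{1}{-5 + U}}\right) = 2 - \left(\left(-14 + U\right) + \frac{-5 + U}{2 U}\right) = 2 - \left(-14 + U + \frac{-5 + U}{2 U}\right) = 16 - U - \frac{-5 + U}{2 U}$)
$s{\left(m \right)} - y{\left(-6,-39 \right)} = \left(\frac{31}{2} - 27 + \frac{5}{2 \cdot 27}\right) - -6 = \left(\frac{31}{2} - 27 + \frac{5}{2} \cdot \frac{1}{27}\right) + 6 = \left(\frac{31}{2} - 27 + \frac{5}{54}\right) + 6 = - \frac{308}{27} + 6 = - \frac{146}{27}$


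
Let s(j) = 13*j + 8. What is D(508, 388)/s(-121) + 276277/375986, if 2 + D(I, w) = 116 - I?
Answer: 580511989/588418090 ≈ 0.98656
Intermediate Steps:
D(I, w) = 114 - I (D(I, w) = -2 + (116 - I) = 114 - I)
s(j) = 8 + 13*j
D(508, 388)/s(-121) + 276277/375986 = (114 - 1*508)/(8 + 13*(-121)) + 276277/375986 = (114 - 508)/(8 - 1573) + 276277*(1/375986) = -394/(-1565) + 276277/375986 = -394*(-1/1565) + 276277/375986 = 394/1565 + 276277/375986 = 580511989/588418090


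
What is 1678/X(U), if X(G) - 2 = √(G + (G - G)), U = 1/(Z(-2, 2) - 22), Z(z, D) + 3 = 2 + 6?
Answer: 57052/69 - 1678*I*√17/69 ≈ 826.84 - 100.27*I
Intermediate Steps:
Z(z, D) = 5 (Z(z, D) = -3 + (2 + 6) = -3 + 8 = 5)
U = -1/17 (U = 1/(5 - 22) = 1/(-17) = -1/17 ≈ -0.058824)
X(G) = 2 + √G (X(G) = 2 + √(G + (G - G)) = 2 + √(G + 0) = 2 + √G)
1678/X(U) = 1678/(2 + √(-1/17)) = 1678/(2 + I*√17/17)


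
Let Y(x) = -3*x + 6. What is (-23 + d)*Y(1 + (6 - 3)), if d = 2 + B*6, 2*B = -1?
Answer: 144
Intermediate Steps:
B = -1/2 (B = (1/2)*(-1) = -1/2 ≈ -0.50000)
d = -1 (d = 2 - 1/2*6 = 2 - 3 = -1)
Y(x) = 6 - 3*x
(-23 + d)*Y(1 + (6 - 3)) = (-23 - 1)*(6 - 3*(1 + (6 - 3))) = -24*(6 - 3*(1 + 3)) = -24*(6 - 3*4) = -24*(6 - 12) = -24*(-6) = 144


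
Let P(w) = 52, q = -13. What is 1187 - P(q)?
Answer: 1135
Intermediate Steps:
1187 - P(q) = 1187 - 1*52 = 1187 - 52 = 1135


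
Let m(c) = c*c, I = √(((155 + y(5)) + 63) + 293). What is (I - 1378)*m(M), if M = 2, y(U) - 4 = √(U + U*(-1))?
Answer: -5512 + 4*√515 ≈ -5421.2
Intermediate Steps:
y(U) = 4 (y(U) = 4 + √(U + U*(-1)) = 4 + √(U - U) = 4 + √0 = 4 + 0 = 4)
I = √515 (I = √(((155 + 4) + 63) + 293) = √((159 + 63) + 293) = √(222 + 293) = √515 ≈ 22.694)
m(c) = c²
(I - 1378)*m(M) = (√515 - 1378)*2² = (-1378 + √515)*4 = -5512 + 4*√515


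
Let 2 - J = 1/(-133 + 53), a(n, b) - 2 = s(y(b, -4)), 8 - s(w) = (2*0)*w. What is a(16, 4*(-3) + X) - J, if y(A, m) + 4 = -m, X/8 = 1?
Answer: 639/80 ≈ 7.9875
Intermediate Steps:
X = 8 (X = 8*1 = 8)
y(A, m) = -4 - m
s(w) = 8 (s(w) = 8 - 2*0*w = 8 - 0*w = 8 - 1*0 = 8 + 0 = 8)
a(n, b) = 10 (a(n, b) = 2 + 8 = 10)
J = 161/80 (J = 2 - 1/(-133 + 53) = 2 - 1/(-80) = 2 - 1*(-1/80) = 2 + 1/80 = 161/80 ≈ 2.0125)
a(16, 4*(-3) + X) - J = 10 - 1*161/80 = 10 - 161/80 = 639/80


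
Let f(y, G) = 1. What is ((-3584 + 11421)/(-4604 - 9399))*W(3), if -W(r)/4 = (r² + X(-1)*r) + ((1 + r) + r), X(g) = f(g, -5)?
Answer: 31348/737 ≈ 42.535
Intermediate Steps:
X(g) = 1
W(r) = -4 - 12*r - 4*r² (W(r) = -4*((r² + 1*r) + ((1 + r) + r)) = -4*((r² + r) + (1 + 2*r)) = -4*((r + r²) + (1 + 2*r)) = -4*(1 + r² + 3*r) = -4 - 12*r - 4*r²)
((-3584 + 11421)/(-4604 - 9399))*W(3) = ((-3584 + 11421)/(-4604 - 9399))*(-4 - 12*3 - 4*3²) = (7837/(-14003))*(-4 - 36 - 4*9) = (7837*(-1/14003))*(-4 - 36 - 36) = -7837/14003*(-76) = 31348/737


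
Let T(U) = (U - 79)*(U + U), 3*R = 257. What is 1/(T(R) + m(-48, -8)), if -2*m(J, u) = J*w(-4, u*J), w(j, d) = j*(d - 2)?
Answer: -9/319768 ≈ -2.8145e-5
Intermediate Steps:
w(j, d) = j*(-2 + d)
R = 257/3 (R = (⅓)*257 = 257/3 ≈ 85.667)
m(J, u) = -J*(8 - 4*J*u)/2 (m(J, u) = -J*(-4*(-2 + u*J))/2 = -J*(-4*(-2 + J*u))/2 = -J*(8 - 4*J*u)/2)
T(U) = 2*U*(-79 + U) (T(U) = (-79 + U)*(2*U) = 2*U*(-79 + U))
1/(T(R) + m(-48, -8)) = 1/(2*(257/3)*(-79 + 257/3) + 2*(-48)*(-2 - 48*(-8))) = 1/(2*(257/3)*(20/3) + 2*(-48)*(-2 + 384)) = 1/(10280/9 + 2*(-48)*382) = 1/(10280/9 - 36672) = 1/(-319768/9) = -9/319768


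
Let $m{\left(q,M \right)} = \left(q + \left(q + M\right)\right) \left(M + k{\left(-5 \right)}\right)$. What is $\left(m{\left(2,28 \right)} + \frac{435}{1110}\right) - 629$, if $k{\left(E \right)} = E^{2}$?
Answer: $\frac{78987}{74} \approx 1067.4$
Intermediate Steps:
$m{\left(q,M \right)} = \left(25 + M\right) \left(M + 2 q\right)$ ($m{\left(q,M \right)} = \left(q + \left(q + M\right)\right) \left(M + \left(-5\right)^{2}\right) = \left(q + \left(M + q\right)\right) \left(M + 25\right) = \left(M + 2 q\right) \left(25 + M\right) = \left(25 + M\right) \left(M + 2 q\right)$)
$\left(m{\left(2,28 \right)} + \frac{435}{1110}\right) - 629 = \left(\left(28^{2} + 25 \cdot 28 + 50 \cdot 2 + 2 \cdot 28 \cdot 2\right) + \frac{435}{1110}\right) - 629 = \left(\left(784 + 700 + 100 + 112\right) + 435 \cdot \frac{1}{1110}\right) - 629 = \left(1696 + \frac{29}{74}\right) - 629 = \frac{125533}{74} - 629 = \frac{78987}{74}$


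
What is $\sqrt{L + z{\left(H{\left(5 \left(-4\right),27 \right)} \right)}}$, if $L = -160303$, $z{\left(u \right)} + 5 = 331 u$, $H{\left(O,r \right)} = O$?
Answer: $4 i \sqrt{10433} \approx 408.57 i$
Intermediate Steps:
$z{\left(u \right)} = -5 + 331 u$
$\sqrt{L + z{\left(H{\left(5 \left(-4\right),27 \right)} \right)}} = \sqrt{-160303 + \left(-5 + 331 \cdot 5 \left(-4\right)\right)} = \sqrt{-160303 + \left(-5 + 331 \left(-20\right)\right)} = \sqrt{-160303 - 6625} = \sqrt{-166928} = 4 i \sqrt{10433}$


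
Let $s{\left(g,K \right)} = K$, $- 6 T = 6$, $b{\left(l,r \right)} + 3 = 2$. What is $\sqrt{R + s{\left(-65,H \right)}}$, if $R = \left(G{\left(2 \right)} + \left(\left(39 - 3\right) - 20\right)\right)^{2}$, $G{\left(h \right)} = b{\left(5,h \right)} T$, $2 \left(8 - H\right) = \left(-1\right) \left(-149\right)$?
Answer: $\frac{\sqrt{890}}{2} \approx 14.916$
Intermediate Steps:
$b{\left(l,r \right)} = -1$ ($b{\left(l,r \right)} = -3 + 2 = -1$)
$H = - \frac{133}{2}$ ($H = 8 - \frac{\left(-1\right) \left(-149\right)}{2} = 8 - \frac{149}{2} = - \frac{133}{2} \approx -66.5$)
$T = -1$ ($T = \left(- \frac{1}{6}\right) 6 = -1$)
$G{\left(h \right)} = 1$ ($G{\left(h \right)} = \left(-1\right) \left(-1\right) = 1$)
$R = 289$ ($R = \left(1 + \left(\left(39 - 3\right) - 20\right)\right)^{2} = \left(1 + \left(36 - 20\right)\right)^{2} = \left(1 + 16\right)^{2} = 17^{2} = 289$)
$\sqrt{R + s{\left(-65,H \right)}} = \sqrt{289 - \frac{133}{2}} = \sqrt{\frac{445}{2}} = \frac{\sqrt{890}}{2}$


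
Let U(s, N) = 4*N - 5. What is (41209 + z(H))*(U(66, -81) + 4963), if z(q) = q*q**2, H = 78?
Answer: 2390036474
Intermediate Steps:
U(s, N) = -5 + 4*N
z(q) = q**3
(41209 + z(H))*(U(66, -81) + 4963) = (41209 + 78**3)*((-5 + 4*(-81)) + 4963) = (41209 + 474552)*((-5 - 324) + 4963) = 515761*(-329 + 4963) = 515761*4634 = 2390036474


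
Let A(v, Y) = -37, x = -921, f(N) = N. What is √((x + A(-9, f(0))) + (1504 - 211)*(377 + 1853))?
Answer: 8*√45038 ≈ 1697.8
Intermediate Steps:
√((x + A(-9, f(0))) + (1504 - 211)*(377 + 1853)) = √((-921 - 37) + (1504 - 211)*(377 + 1853)) = √(-958 + 1293*2230) = √(-958 + 2883390) = √2882432 = 8*√45038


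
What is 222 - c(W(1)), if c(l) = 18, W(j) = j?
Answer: 204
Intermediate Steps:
222 - c(W(1)) = 222 - 1*18 = 222 - 18 = 204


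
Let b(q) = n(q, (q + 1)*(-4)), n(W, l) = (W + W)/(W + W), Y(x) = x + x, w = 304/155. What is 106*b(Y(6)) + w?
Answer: 16734/155 ≈ 107.96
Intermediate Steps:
w = 304/155 (w = 304*(1/155) = 304/155 ≈ 1.9613)
Y(x) = 2*x
n(W, l) = 1 (n(W, l) = (2*W)/((2*W)) = (2*W)*(1/(2*W)) = 1)
b(q) = 1
106*b(Y(6)) + w = 106*1 + 304/155 = 106 + 304/155 = 16734/155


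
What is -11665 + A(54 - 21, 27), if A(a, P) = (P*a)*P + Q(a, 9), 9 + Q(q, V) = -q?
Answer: 12350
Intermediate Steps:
Q(q, V) = -9 - q
A(a, P) = -9 - a + a*P**2 (A(a, P) = (P*a)*P + (-9 - a) = a*P**2 + (-9 - a) = -9 - a + a*P**2)
-11665 + A(54 - 21, 27) = -11665 + (-9 - (54 - 21) + (54 - 21)*27**2) = -11665 + (-9 - 1*33 + 33*729) = -11665 + (-9 - 33 + 24057) = -11665 + 24015 = 12350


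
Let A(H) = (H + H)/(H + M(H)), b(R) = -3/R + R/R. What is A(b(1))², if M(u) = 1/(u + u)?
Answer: 256/81 ≈ 3.1605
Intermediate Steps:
M(u) = 1/(2*u)
b(R) = 1 - 3/R (b(R) = -3/R + 1 = 1 - 3/R)
A(H) = 2*H/(H + 1/(2*H)) (A(H) = (H + H)/(H + 1/(2*H)) = (2*H)/(H + 1/(2*H)) = 2*H/(H + 1/(2*H)))
A(b(1))² = (4*((-3 + 1)/1)²/(1 + 2*((-3 + 1)/1)²))² = (4*(1*(-2))²/(1 + 2*(1*(-2))²))² = (4*(-2)²/(1 + 2*(-2)²))² = (4*4/(1 + 2*4))² = (4*4/(1 + 8))² = (4*4/9)² = (4*4*(⅑))² = (16/9)² = 256/81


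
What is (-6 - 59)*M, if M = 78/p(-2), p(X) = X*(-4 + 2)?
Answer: -2535/2 ≈ -1267.5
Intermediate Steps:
p(X) = -2*X (p(X) = X*(-2) = -2*X)
M = 39/2 (M = 78/((-2*(-2))) = 78/4 = 78*(¼) = 39/2 ≈ 19.500)
(-6 - 59)*M = (-6 - 59)*(39/2) = -65*39/2 = -2535/2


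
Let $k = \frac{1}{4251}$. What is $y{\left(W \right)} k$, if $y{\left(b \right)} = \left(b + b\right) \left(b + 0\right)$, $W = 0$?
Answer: $0$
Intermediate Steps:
$y{\left(b \right)} = 2 b^{2}$ ($y{\left(b \right)} = 2 b b = 2 b^{2}$)
$k = \frac{1}{4251} \approx 0.00023524$
$y{\left(W \right)} k = 2 \cdot 0^{2} \cdot \frac{1}{4251} = 2 \cdot 0 \cdot \frac{1}{4251} = 0 \cdot \frac{1}{4251} = 0$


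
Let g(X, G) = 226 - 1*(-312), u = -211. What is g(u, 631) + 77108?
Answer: 77646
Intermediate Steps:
g(X, G) = 538 (g(X, G) = 226 + 312 = 538)
g(u, 631) + 77108 = 538 + 77108 = 77646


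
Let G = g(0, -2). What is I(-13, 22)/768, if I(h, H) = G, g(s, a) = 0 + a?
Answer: -1/384 ≈ -0.0026042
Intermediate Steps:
g(s, a) = a
G = -2
I(h, H) = -2
I(-13, 22)/768 = -2/768 = -2*1/768 = -1/384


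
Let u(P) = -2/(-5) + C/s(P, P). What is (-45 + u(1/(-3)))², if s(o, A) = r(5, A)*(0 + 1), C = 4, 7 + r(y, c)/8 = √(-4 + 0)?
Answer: 560410829/280900 + 23673*I/14045 ≈ 1995.1 + 1.6855*I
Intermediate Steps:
r(y, c) = -56 + 16*I (r(y, c) = -56 + 8*√(-4 + 0) = -56 + 8*√(-4) = -56 + 8*(2*I) = -56 + 16*I)
s(o, A) = -56 + 16*I (s(o, A) = (-56 + 16*I)*(0 + 1) = (-56 + 16*I)*1 = -56 + 16*I)
u(P) = ⅖ + (-56 - 16*I)/848 (u(P) = -2/(-5) + 4/(-56 + 16*I) = -2*(-⅕) + 4*((-56 - 16*I)/3392) = ⅖ + (-56 - 16*I)/848)
(-45 + u(1/(-3)))² = (-45 + (177/530 - I/53))² = (-23673/530 - I/53)²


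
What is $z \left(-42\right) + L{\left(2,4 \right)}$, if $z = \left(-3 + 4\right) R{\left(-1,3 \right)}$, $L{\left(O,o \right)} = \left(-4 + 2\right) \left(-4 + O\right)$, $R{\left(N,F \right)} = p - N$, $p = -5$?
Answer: $172$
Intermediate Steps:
$R{\left(N,F \right)} = -5 - N$
$L{\left(O,o \right)} = 8 - 2 O$ ($L{\left(O,o \right)} = - 2 \left(-4 + O\right) = 8 - 2 O$)
$z = -4$ ($z = \left(-3 + 4\right) \left(-5 - -1\right) = 1 \left(-5 + 1\right) = 1 \left(-4\right) = -4$)
$z \left(-42\right) + L{\left(2,4 \right)} = \left(-4\right) \left(-42\right) + \left(8 - 4\right) = 168 + \left(8 - 4\right) = 168 + 4 = 172$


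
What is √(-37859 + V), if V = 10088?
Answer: I*√27771 ≈ 166.65*I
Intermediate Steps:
√(-37859 + V) = √(-37859 + 10088) = √(-27771) = I*√27771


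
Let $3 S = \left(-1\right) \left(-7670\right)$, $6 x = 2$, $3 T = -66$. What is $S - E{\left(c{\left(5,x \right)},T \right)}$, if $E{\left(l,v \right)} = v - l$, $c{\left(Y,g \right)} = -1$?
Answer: $\frac{7733}{3} \approx 2577.7$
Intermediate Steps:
$T = -22$ ($T = \frac{1}{3} \left(-66\right) = -22$)
$x = \frac{1}{3}$ ($x = \frac{1}{6} \cdot 2 = \frac{1}{3} \approx 0.33333$)
$S = \frac{7670}{3}$ ($S = \frac{\left(-1\right) \left(-7670\right)}{3} = \frac{1}{3} \cdot 7670 = \frac{7670}{3} \approx 2556.7$)
$S - E{\left(c{\left(5,x \right)},T \right)} = \frac{7670}{3} - \left(-22 - -1\right) = \frac{7670}{3} - \left(-22 + 1\right) = \frac{7670}{3} - -21 = \frac{7670}{3} + 21 = \frac{7733}{3}$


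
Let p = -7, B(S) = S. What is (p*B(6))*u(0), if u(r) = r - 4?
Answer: 168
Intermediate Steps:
u(r) = -4 + r
(p*B(6))*u(0) = (-7*6)*(-4 + 0) = -42*(-4) = 168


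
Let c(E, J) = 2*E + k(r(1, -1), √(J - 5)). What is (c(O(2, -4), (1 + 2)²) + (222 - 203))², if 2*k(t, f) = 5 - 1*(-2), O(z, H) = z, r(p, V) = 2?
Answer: 2809/4 ≈ 702.25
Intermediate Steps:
k(t, f) = 7/2 (k(t, f) = (5 - 1*(-2))/2 = (5 + 2)/2 = (½)*7 = 7/2)
c(E, J) = 7/2 + 2*E (c(E, J) = 2*E + 7/2 = 7/2 + 2*E)
(c(O(2, -4), (1 + 2)²) + (222 - 203))² = ((7/2 + 2*2) + (222 - 203))² = ((7/2 + 4) + 19)² = (15/2 + 19)² = (53/2)² = 2809/4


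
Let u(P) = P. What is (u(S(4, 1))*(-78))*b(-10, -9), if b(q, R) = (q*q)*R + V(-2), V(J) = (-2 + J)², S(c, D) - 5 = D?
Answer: 413712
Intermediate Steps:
S(c, D) = 5 + D
b(q, R) = 16 + R*q² (b(q, R) = (q*q)*R + (-2 - 2)² = q²*R + (-4)² = R*q² + 16 = 16 + R*q²)
(u(S(4, 1))*(-78))*b(-10, -9) = ((5 + 1)*(-78))*(16 - 9*(-10)²) = (6*(-78))*(16 - 9*100) = -468*(16 - 900) = -468*(-884) = 413712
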